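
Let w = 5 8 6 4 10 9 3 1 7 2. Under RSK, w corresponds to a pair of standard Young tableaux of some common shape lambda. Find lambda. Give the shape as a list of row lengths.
[3, 2, 2, 2, 1]

RSK row insertion gives P = [[1, 2, 7], [3, 6], [4, 9], [5, 10], [8]], which has shape [3, 2, 2, 2, 1].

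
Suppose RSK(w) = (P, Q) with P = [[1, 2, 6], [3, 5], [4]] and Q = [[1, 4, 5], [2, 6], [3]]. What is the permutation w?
Reverse the RSK construction: for i from n down to 1, find the cell of Q containing i, remove the entry at that cell from P, and reverse-bump it up through P; the value ejected from row 1 is w(i).

Step i=6: Q has 6 at row 2, column 2; remove 5 from row 2 of P and reverse-bump: 5 enters row 1 and ejects 2. So w(6) = 2. P is now [[1, 5, 6], [3], [4]].
Step i=5: Q has 5 at row 1, column 3; remove that cell from P, ejecting 6. So w(5) = 6. P is now [[1, 5], [3], [4]].
Step i=4: Q has 4 at row 1, column 2; remove that cell from P, ejecting 5. So w(4) = 5. P is now [[1], [3], [4]].
Step i=3: Q has 3 at row 3, column 1; remove 4 from row 3 of P and reverse-bump: 4 enters row 2 and ejects 3; 3 enters row 1 and ejects 1. So w(3) = 1. P is now [[3], [4]].
Step i=2: Q has 2 at row 2, column 1; remove 4 from row 2 of P and reverse-bump: 4 enters row 1 and ejects 3. So w(2) = 3. P is now [[4]].
Step i=1: Q has 1 at row 1, column 1; remove that cell from P, ejecting 4. So w(1) = 4. P is now [].

So w = 4 3 1 5 6 2.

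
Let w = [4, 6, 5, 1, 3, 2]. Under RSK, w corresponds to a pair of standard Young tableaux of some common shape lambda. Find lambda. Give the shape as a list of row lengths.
[2, 2, 1, 1]

Row-insert each entry into an empty tableau.

After inserting 4: P = [[4]].
After inserting 6: P = [[4, 6]].
After inserting 5: P = [[4, 5], [6]].
After inserting 1: P = [[1, 5], [4], [6]].
After inserting 3: P = [[1, 3], [4, 5], [6]].
After inserting 2: P = [[1, 2], [3, 5], [4], [6]].

The final insertion tableau P = [[1, 2], [3, 5], [4], [6]] has shape [2, 2, 1, 1].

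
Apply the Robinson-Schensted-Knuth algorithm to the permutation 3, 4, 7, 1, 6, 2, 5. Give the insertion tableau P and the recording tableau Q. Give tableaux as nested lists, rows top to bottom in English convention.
Insert each entry of the permutation into P by Schensted row insertion, recording in Q the position of each new cell.

Insert 3: appended to row 1. P = [[3]].
Insert 4: appended to row 1. P = [[3, 4]].
Insert 7: appended to row 1. P = [[3, 4, 7]].
Insert 1: 1 bumps 3 from row 1; 3 starts row 2. P = [[1, 4, 7], [3]].
Insert 6: 6 bumps 7 from row 1; 7 appends to row 2. P = [[1, 4, 6], [3, 7]].
Insert 2: 2 bumps 4 from row 1; 4 bumps 7 from row 2; 7 starts row 3. P = [[1, 2, 6], [3, 4], [7]].
Insert 5: 5 bumps 6 from row 1; 6 appends to row 2. P = [[1, 2, 5], [3, 4, 6], [7]].

So P = [[1, 2, 5], [3, 4, 6], [7]], Q = [[1, 2, 3], [4, 5, 7], [6]].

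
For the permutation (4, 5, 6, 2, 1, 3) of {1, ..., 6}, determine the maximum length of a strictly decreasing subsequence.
3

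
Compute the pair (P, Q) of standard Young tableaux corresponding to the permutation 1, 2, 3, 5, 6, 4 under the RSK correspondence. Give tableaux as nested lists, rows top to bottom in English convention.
P = [[1, 2, 3, 4, 6], [5]], Q = [[1, 2, 3, 4, 5], [6]]

Insert each entry of the permutation into P by Schensted row insertion, recording in Q the position of each new cell.

After inserting 1: P = [[1]].
After inserting 2: P = [[1, 2]].
After inserting 3: P = [[1, 2, 3]].
After inserting 5: P = [[1, 2, 3, 5]].
After inserting 6: P = [[1, 2, 3, 5, 6]].
After inserting 4: P = [[1, 2, 3, 4, 6], [5]].

So P = [[1, 2, 3, 4, 6], [5]], Q = [[1, 2, 3, 4, 5], [6]].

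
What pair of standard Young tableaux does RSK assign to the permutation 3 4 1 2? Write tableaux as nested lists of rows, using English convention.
Insert each entry of the permutation into P by Schensted row insertion, recording in Q the position of each new cell.

Insert 3: appended to row 1. P = [[3]], Q = [[1]].
Insert 4: appended to row 1. P = [[3, 4]], Q = [[1, 2]].
Insert 1: 1 bumps 3 from row 1; 3 starts row 2. P = [[1, 4], [3]], Q = [[1, 2], [3]].
Insert 2: 2 bumps 4 from row 1; 4 appends to row 2. P = [[1, 2], [3, 4]], Q = [[1, 2], [3, 4]].

So P = [[1, 2], [3, 4]], Q = [[1, 2], [3, 4]].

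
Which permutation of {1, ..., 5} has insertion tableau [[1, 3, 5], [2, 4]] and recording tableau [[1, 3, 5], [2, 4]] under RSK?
2 1 4 3 5

Reverse RSK: for i = n, n-1, ..., 1, locate i in Q, remove the corresponding corner cell from P, and reverse-bump its entry up through P; the value ejected from row 1 is w(i).

So w = 2 1 4 3 5.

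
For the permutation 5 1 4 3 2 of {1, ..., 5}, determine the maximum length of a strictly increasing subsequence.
2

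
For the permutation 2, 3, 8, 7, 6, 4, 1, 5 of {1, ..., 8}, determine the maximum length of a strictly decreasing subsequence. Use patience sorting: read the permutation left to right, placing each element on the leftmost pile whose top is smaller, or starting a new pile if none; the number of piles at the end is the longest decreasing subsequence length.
5

2: new pile. tops = [2]
3: onto pile 1 (replacing 2). tops = [3]
8: onto pile 1 (replacing 3). tops = [8]
7: new pile. tops = [8, 7]
6: new pile. tops = [8, 7, 6]
4: new pile. tops = [8, 7, 6, 4]
1: new pile. tops = [8, 7, 6, 4, 1]
5: onto pile 4 (replacing 4). tops = [8, 7, 6, 5, 1]

5 piles, so the longest decreasing subsequence has length 5.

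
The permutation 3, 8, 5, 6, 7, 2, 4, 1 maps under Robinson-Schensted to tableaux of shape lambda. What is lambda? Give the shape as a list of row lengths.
[4, 2, 1, 1]

Row-insert each entry into an empty tableau.

After inserting 3: P = [[3]].
After inserting 8: P = [[3, 8]].
After inserting 5: P = [[3, 5], [8]].
After inserting 6: P = [[3, 5, 6], [8]].
After inserting 7: P = [[3, 5, 6, 7], [8]].
After inserting 2: P = [[2, 5, 6, 7], [3], [8]].
After inserting 4: P = [[2, 4, 6, 7], [3, 5], [8]].
After inserting 1: P = [[1, 4, 6, 7], [2, 5], [3], [8]].

The final insertion tableau P = [[1, 4, 6, 7], [2, 5], [3], [8]] has shape [4, 2, 1, 1].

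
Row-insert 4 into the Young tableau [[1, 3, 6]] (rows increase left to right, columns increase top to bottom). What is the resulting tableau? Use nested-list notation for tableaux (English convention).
[[1, 3, 4], [6]]

In row 1, 4 replaces 6 (the leftmost entry greater than 4); 6 is bumped to row 2. 6 starts a new row 2. The new tableau is [[1, 3, 4], [6]].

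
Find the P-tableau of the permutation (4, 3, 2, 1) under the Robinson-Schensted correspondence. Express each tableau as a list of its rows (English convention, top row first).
P = [[1], [2], [3], [4]]

Insert 4: appended to row 1. P = [[4]].
Insert 3: 3 bumps 4 from row 1; 4 starts row 2. P = [[3], [4]].
Insert 2: 2 bumps 3 from row 1; 3 bumps 4 from row 2; 4 starts row 3. P = [[2], [3], [4]].
Insert 1: 1 bumps 2 from row 1; 2 bumps 3 from row 2; 3 bumps 4 from row 3; 4 starts row 4. P = [[1], [2], [3], [4]].

So P = [[1], [2], [3], [4]].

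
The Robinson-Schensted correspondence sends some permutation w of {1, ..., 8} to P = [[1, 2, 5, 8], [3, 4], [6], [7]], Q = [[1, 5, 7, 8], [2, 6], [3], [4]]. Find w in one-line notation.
Reverse the RSK construction: for i from n down to 1, find the cell of Q containing i, remove the entry at that cell from P, and reverse-bump it up through P; the value ejected from row 1 is w(i).

Step i=8: Q has 8 at row 1, column 4; remove that cell from P, ejecting 8. So w(8) = 8. P is now [[1, 2, 5], [3, 4], [6], [7]].
Step i=7: Q has 7 at row 1, column 3; remove that cell from P, ejecting 5. So w(7) = 5. P is now [[1, 2], [3, 4], [6], [7]].
Step i=6: Q has 6 at row 2, column 2; remove 4 from row 2 of P and reverse-bump: 4 enters row 1 and ejects 2. So w(6) = 2. P is now [[1, 4], [3], [6], [7]].
Step i=5: Q has 5 at row 1, column 2; remove that cell from P, ejecting 4. So w(5) = 4. P is now [[1], [3], [6], [7]].
Step i=4: Q has 4 at row 4, column 1; remove 7 from row 4 of P and reverse-bump: 7 enters row 3 and ejects 6; 6 enters row 2 and ejects 3; 3 enters row 1 and ejects 1. So w(4) = 1. P is now [[3], [6], [7]].
Step i=3: Q has 3 at row 3, column 1; remove 7 from row 3 of P and reverse-bump: 7 enters row 2 and ejects 6; 6 enters row 1 and ejects 3. So w(3) = 3. P is now [[6], [7]].
Step i=2: Q has 2 at row 2, column 1; remove 7 from row 2 of P and reverse-bump: 7 enters row 1 and ejects 6. So w(2) = 6. P is now [[7]].
Step i=1: Q has 1 at row 1, column 1; remove that cell from P, ejecting 7. So w(1) = 7. P is now [].

So w = 7 6 3 1 4 2 5 8.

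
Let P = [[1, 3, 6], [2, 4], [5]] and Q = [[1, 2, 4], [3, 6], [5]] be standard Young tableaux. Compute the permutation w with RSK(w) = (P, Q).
2 5 4 6 1 3

Reverse the RSK construction: for i from n down to 1, find the cell of Q containing i, remove the entry at that cell from P, and reverse-bump it up through P; the value ejected from row 1 is w(i).

Step i=6: Q has 6 at row 2, column 2; remove 4 from row 2 of P and reverse-bump: 4 enters row 1 and ejects 3. So w(6) = 3. P is now [[1, 4, 6], [2], [5]].
Step i=5: Q has 5 at row 3, column 1; remove 5 from row 3 of P and reverse-bump: 5 enters row 2 and ejects 2; 2 enters row 1 and ejects 1. So w(5) = 1. P is now [[2, 4, 6], [5]].
Step i=4: Q has 4 at row 1, column 3; remove that cell from P, ejecting 6. So w(4) = 6. P is now [[2, 4], [5]].
Step i=3: Q has 3 at row 2, column 1; remove 5 from row 2 of P and reverse-bump: 5 enters row 1 and ejects 4. So w(3) = 4. P is now [[2, 5]].
Step i=2: Q has 2 at row 1, column 2; remove that cell from P, ejecting 5. So w(2) = 5. P is now [[2]].
Step i=1: Q has 1 at row 1, column 1; remove that cell from P, ejecting 2. So w(1) = 2. P is now [].

So w = 2 5 4 6 1 3.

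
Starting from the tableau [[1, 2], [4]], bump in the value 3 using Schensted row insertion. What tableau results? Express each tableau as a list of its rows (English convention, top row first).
[[1, 2, 3], [4]]

3 is larger than every entry of row 1, so it is appended to row 1. The new tableau is [[1, 2, 3], [4]].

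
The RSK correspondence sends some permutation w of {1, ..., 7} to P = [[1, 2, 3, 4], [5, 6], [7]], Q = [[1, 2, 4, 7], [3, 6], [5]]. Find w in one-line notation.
1 7 5 6 2 3 4

Reverse the RSK construction: for i from n down to 1, find the cell of Q containing i, remove the entry at that cell from P, and reverse-bump it up through P; the value ejected from row 1 is w(i).

Step i=7: Q has 7 at row 1, column 4; remove that cell from P, ejecting 4. So w(7) = 4. P is now [[1, 2, 3], [5, 6], [7]].
Step i=6: Q has 6 at row 2, column 2; remove 6 from row 2 of P and reverse-bump: 6 enters row 1 and ejects 3. So w(6) = 3. P is now [[1, 2, 6], [5], [7]].
Step i=5: Q has 5 at row 3, column 1; remove 7 from row 3 of P and reverse-bump: 7 enters row 2 and ejects 5; 5 enters row 1 and ejects 2. So w(5) = 2. P is now [[1, 5, 6], [7]].
Step i=4: Q has 4 at row 1, column 3; remove that cell from P, ejecting 6. So w(4) = 6. P is now [[1, 5], [7]].
Step i=3: Q has 3 at row 2, column 1; remove 7 from row 2 of P and reverse-bump: 7 enters row 1 and ejects 5. So w(3) = 5. P is now [[1, 7]].
Step i=2: Q has 2 at row 1, column 2; remove that cell from P, ejecting 7. So w(2) = 7. P is now [[1]].
Step i=1: Q has 1 at row 1, column 1; remove that cell from P, ejecting 1. So w(1) = 1. P is now [].

So w = 1 7 5 6 2 3 4.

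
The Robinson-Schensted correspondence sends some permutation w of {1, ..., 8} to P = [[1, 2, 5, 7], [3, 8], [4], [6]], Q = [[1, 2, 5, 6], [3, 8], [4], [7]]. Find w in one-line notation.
1 6 4 3 5 8 2 7

Reverse the RSK construction: for i from n down to 1, find the cell of Q containing i, remove the entry at that cell from P, and reverse-bump it up through P; the value ejected from row 1 is w(i).

Step i=8: Q has 8 at row 2, column 2; remove 8 from row 2 of P and reverse-bump: 8 enters row 1 and ejects 7. So w(8) = 7. P is now [[1, 2, 5, 8], [3], [4], [6]].
Step i=7: Q has 7 at row 4, column 1; remove 6 from row 4 of P and reverse-bump: 6 enters row 3 and ejects 4; 4 enters row 2 and ejects 3; 3 enters row 1 and ejects 2. So w(7) = 2. P is now [[1, 3, 5, 8], [4], [6]].
Step i=6: Q has 6 at row 1, column 4; remove that cell from P, ejecting 8. So w(6) = 8. P is now [[1, 3, 5], [4], [6]].
Step i=5: Q has 5 at row 1, column 3; remove that cell from P, ejecting 5. So w(5) = 5. P is now [[1, 3], [4], [6]].
Step i=4: Q has 4 at row 3, column 1; remove 6 from row 3 of P and reverse-bump: 6 enters row 2 and ejects 4; 4 enters row 1 and ejects 3. So w(4) = 3. P is now [[1, 4], [6]].
Step i=3: Q has 3 at row 2, column 1; remove 6 from row 2 of P and reverse-bump: 6 enters row 1 and ejects 4. So w(3) = 4. P is now [[1, 6]].
Step i=2: Q has 2 at row 1, column 2; remove that cell from P, ejecting 6. So w(2) = 6. P is now [[1]].
Step i=1: Q has 1 at row 1, column 1; remove that cell from P, ejecting 1. So w(1) = 1. P is now [].

So w = 1 6 4 3 5 8 2 7.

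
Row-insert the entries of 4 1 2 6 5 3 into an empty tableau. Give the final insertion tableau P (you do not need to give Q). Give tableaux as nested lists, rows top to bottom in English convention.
After inserting 4: P = [[4]].
After inserting 1: P = [[1], [4]].
After inserting 2: P = [[1, 2], [4]].
After inserting 6: P = [[1, 2, 6], [4]].
After inserting 5: P = [[1, 2, 5], [4, 6]].
After inserting 3: P = [[1, 2, 3], [4, 5], [6]].

So P = [[1, 2, 3], [4, 5], [6]].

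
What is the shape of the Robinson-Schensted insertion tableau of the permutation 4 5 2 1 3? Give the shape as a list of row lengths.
[2, 2, 1]

Row-insert each entry into an empty tableau.

After inserting 4: P = [[4]].
After inserting 5: P = [[4, 5]].
After inserting 2: P = [[2, 5], [4]].
After inserting 1: P = [[1, 5], [2], [4]].
After inserting 3: P = [[1, 3], [2, 5], [4]].

The final insertion tableau P = [[1, 3], [2, 5], [4]] has shape [2, 2, 1].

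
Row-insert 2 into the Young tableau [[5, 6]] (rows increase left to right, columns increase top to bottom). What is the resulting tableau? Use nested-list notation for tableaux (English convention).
In row 1, 2 replaces 5 (the leftmost entry greater than 2); 5 is bumped to row 2. 5 starts a new row 2. The new tableau is [[2, 6], [5]].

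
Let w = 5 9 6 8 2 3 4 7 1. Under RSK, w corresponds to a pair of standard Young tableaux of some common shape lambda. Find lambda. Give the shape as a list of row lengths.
Row-insert each entry into an empty tableau.

After inserting 5: P = [[5]].
After inserting 9: P = [[5, 9]].
After inserting 6: P = [[5, 6], [9]].
After inserting 8: P = [[5, 6, 8], [9]].
After inserting 2: P = [[2, 6, 8], [5], [9]].
After inserting 3: P = [[2, 3, 8], [5, 6], [9]].
After inserting 4: P = [[2, 3, 4], [5, 6, 8], [9]].
After inserting 7: P = [[2, 3, 4, 7], [5, 6, 8], [9]].
After inserting 1: P = [[1, 3, 4, 7], [2, 6, 8], [5], [9]].

The final insertion tableau P = [[1, 3, 4, 7], [2, 6, 8], [5], [9]] has shape [4, 3, 1, 1].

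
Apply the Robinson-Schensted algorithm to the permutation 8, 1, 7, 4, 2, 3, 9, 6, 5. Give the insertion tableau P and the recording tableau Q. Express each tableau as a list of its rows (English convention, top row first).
Insert each entry of the permutation into P by Schensted row insertion, recording in Q the position of each new cell.

Insert 8: appended to row 1. P = [[8]].
Insert 1: 1 bumps 8 from row 1; 8 starts row 2. P = [[1], [8]].
Insert 7: appended to row 1. P = [[1, 7], [8]].
Insert 4: 4 bumps 7 from row 1; 7 bumps 8 from row 2; 8 starts row 3. P = [[1, 4], [7], [8]].
Insert 2: 2 bumps 4 from row 1; 4 bumps 7 from row 2; 7 bumps 8 from row 3; 8 starts row 4. P = [[1, 2], [4], [7], [8]].
Insert 3: appended to row 1. P = [[1, 2, 3], [4], [7], [8]].
Insert 9: appended to row 1. P = [[1, 2, 3, 9], [4], [7], [8]].
Insert 6: 6 bumps 9 from row 1; 9 appends to row 2. P = [[1, 2, 3, 6], [4, 9], [7], [8]].
Insert 5: 5 bumps 6 from row 1; 6 bumps 9 from row 2; 9 appends to row 3. P = [[1, 2, 3, 5], [4, 6], [7, 9], [8]].

So P = [[1, 2, 3, 5], [4, 6], [7, 9], [8]], Q = [[1, 3, 6, 7], [2, 8], [4, 9], [5]].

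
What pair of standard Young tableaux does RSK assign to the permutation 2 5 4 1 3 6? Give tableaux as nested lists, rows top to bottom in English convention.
Insert each entry of the permutation into P by Schensted row insertion, recording in Q the position of each new cell.

After inserting 2: P = [[2]].
After inserting 5: P = [[2, 5]].
After inserting 4: P = [[2, 4], [5]].
After inserting 1: P = [[1, 4], [2], [5]].
After inserting 3: P = [[1, 3], [2, 4], [5]].
After inserting 6: P = [[1, 3, 6], [2, 4], [5]].

So P = [[1, 3, 6], [2, 4], [5]], Q = [[1, 2, 6], [3, 5], [4]].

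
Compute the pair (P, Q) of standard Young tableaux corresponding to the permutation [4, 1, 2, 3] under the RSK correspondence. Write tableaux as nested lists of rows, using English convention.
P = [[1, 2, 3], [4]], Q = [[1, 3, 4], [2]]

Insert each entry of the permutation into P by Schensted row insertion, recording in Q the position of each new cell.

After inserting 4: P = [[4]].
After inserting 1: P = [[1], [4]].
After inserting 2: P = [[1, 2], [4]].
After inserting 3: P = [[1, 2, 3], [4]].

So P = [[1, 2, 3], [4]], Q = [[1, 3, 4], [2]].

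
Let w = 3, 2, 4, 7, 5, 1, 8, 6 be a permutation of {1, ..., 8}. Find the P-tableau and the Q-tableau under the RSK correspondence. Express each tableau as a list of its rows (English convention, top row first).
Insert each entry of the permutation into P by Schensted row insertion, recording in Q the position of each new cell.

After inserting 3: P = [[3]].
After inserting 2: P = [[2], [3]].
After inserting 4: P = [[2, 4], [3]].
After inserting 7: P = [[2, 4, 7], [3]].
After inserting 5: P = [[2, 4, 5], [3, 7]].
After inserting 1: P = [[1, 4, 5], [2, 7], [3]].
After inserting 8: P = [[1, 4, 5, 8], [2, 7], [3]].
After inserting 6: P = [[1, 4, 5, 6], [2, 7, 8], [3]].

So P = [[1, 4, 5, 6], [2, 7, 8], [3]], Q = [[1, 3, 4, 7], [2, 5, 8], [6]].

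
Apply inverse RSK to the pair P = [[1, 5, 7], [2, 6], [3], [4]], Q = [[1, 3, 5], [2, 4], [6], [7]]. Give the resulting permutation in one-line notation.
4 3 6 5 7 2 1

Reverse the RSK construction: for i from n down to 1, find the cell of Q containing i, remove the entry at that cell from P, and reverse-bump it up through P; the value ejected from row 1 is w(i).

Step i=7: Q has 7 at row 4, column 1; remove 4 from row 4 of P and reverse-bump: 4 enters row 3 and ejects 3; 3 enters row 2 and ejects 2; 2 enters row 1 and ejects 1. So w(7) = 1. P is now [[2, 5, 7], [3, 6], [4]].
Step i=6: Q has 6 at row 3, column 1; remove 4 from row 3 of P and reverse-bump: 4 enters row 2 and ejects 3; 3 enters row 1 and ejects 2. So w(6) = 2. P is now [[3, 5, 7], [4, 6]].
Step i=5: Q has 5 at row 1, column 3; remove that cell from P, ejecting 7. So w(5) = 7. P is now [[3, 5], [4, 6]].
Step i=4: Q has 4 at row 2, column 2; remove 6 from row 2 of P and reverse-bump: 6 enters row 1 and ejects 5. So w(4) = 5. P is now [[3, 6], [4]].
Step i=3: Q has 3 at row 1, column 2; remove that cell from P, ejecting 6. So w(3) = 6. P is now [[3], [4]].
Step i=2: Q has 2 at row 2, column 1; remove 4 from row 2 of P and reverse-bump: 4 enters row 1 and ejects 3. So w(2) = 3. P is now [[4]].
Step i=1: Q has 1 at row 1, column 1; remove that cell from P, ejecting 4. So w(1) = 4. P is now [].

So w = 4 3 6 5 7 2 1.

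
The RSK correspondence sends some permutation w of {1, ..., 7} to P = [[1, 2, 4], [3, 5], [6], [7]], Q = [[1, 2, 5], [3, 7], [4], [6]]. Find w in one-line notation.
Reverse the RSK construction: for i from n down to 1, find the cell of Q containing i, remove the entry at that cell from P, and reverse-bump it up through P; the value ejected from row 1 is w(i).

Step i=7: Q has 7 at row 2, column 2; remove 5 from row 2 of P and reverse-bump: 5 enters row 1 and ejects 4. So w(7) = 4. P is now [[1, 2, 5], [3], [6], [7]].
Step i=6: Q has 6 at row 4, column 1; remove 7 from row 4 of P and reverse-bump: 7 enters row 3 and ejects 6; 6 enters row 2 and ejects 3; 3 enters row 1 and ejects 2. So w(6) = 2. P is now [[1, 3, 5], [6], [7]].
Step i=5: Q has 5 at row 1, column 3; remove that cell from P, ejecting 5. So w(5) = 5. P is now [[1, 3], [6], [7]].
Step i=4: Q has 4 at row 3, column 1; remove 7 from row 3 of P and reverse-bump: 7 enters row 2 and ejects 6; 6 enters row 1 and ejects 3. So w(4) = 3. P is now [[1, 6], [7]].
Step i=3: Q has 3 at row 2, column 1; remove 7 from row 2 of P and reverse-bump: 7 enters row 1 and ejects 6. So w(3) = 6. P is now [[1, 7]].
Step i=2: Q has 2 at row 1, column 2; remove that cell from P, ejecting 7. So w(2) = 7. P is now [[1]].
Step i=1: Q has 1 at row 1, column 1; remove that cell from P, ejecting 1. So w(1) = 1. P is now [].

So w = 1 7 6 3 5 2 4.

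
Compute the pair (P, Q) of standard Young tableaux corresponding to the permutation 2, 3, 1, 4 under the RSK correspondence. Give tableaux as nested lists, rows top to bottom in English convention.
P = [[1, 3, 4], [2]], Q = [[1, 2, 4], [3]]

Insert each entry of the permutation into P by Schensted row insertion, recording in Q the position of each new cell.

Insert 2: appended to row 1. P = [[2]].
Insert 3: appended to row 1. P = [[2, 3]].
Insert 1: 1 bumps 2 from row 1; 2 starts row 2. P = [[1, 3], [2]].
Insert 4: appended to row 1. P = [[1, 3, 4], [2]].

So P = [[1, 3, 4], [2]], Q = [[1, 2, 4], [3]].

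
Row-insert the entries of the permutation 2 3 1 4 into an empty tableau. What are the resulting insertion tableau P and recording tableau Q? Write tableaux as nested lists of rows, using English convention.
P = [[1, 3, 4], [2]], Q = [[1, 2, 4], [3]]

Insert each entry of the permutation into P by Schensted row insertion, recording in Q the position of each new cell.

After inserting 2: P = [[2]].
After inserting 3: P = [[2, 3]].
After inserting 1: P = [[1, 3], [2]].
After inserting 4: P = [[1, 3, 4], [2]].

So P = [[1, 3, 4], [2]], Q = [[1, 2, 4], [3]].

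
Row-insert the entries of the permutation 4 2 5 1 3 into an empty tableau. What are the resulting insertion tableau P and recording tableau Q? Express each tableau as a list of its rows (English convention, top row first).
Insert each entry of the permutation into P by Schensted row insertion, recording in Q the position of each new cell.

After inserting 4: P = [[4]].
After inserting 2: P = [[2], [4]].
After inserting 5: P = [[2, 5], [4]].
After inserting 1: P = [[1, 5], [2], [4]].
After inserting 3: P = [[1, 3], [2, 5], [4]].

So P = [[1, 3], [2, 5], [4]], Q = [[1, 3], [2, 5], [4]].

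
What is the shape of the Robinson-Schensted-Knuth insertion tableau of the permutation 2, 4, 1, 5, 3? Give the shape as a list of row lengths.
Row-insert each entry into an empty tableau.

After inserting 2: P = [[2]].
After inserting 4: P = [[2, 4]].
After inserting 1: P = [[1, 4], [2]].
After inserting 5: P = [[1, 4, 5], [2]].
After inserting 3: P = [[1, 3, 5], [2, 4]].

The final insertion tableau P = [[1, 3, 5], [2, 4]] has shape [3, 2].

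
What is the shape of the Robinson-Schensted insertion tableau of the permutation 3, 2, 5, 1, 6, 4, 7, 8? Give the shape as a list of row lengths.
Row-insert each entry into an empty tableau.

After inserting 3: P = [[3]].
After inserting 2: P = [[2], [3]].
After inserting 5: P = [[2, 5], [3]].
After inserting 1: P = [[1, 5], [2], [3]].
After inserting 6: P = [[1, 5, 6], [2], [3]].
After inserting 4: P = [[1, 4, 6], [2, 5], [3]].
After inserting 7: P = [[1, 4, 6, 7], [2, 5], [3]].
After inserting 8: P = [[1, 4, 6, 7, 8], [2, 5], [3]].

The final insertion tableau P = [[1, 4, 6, 7, 8], [2, 5], [3]] has shape [5, 2, 1].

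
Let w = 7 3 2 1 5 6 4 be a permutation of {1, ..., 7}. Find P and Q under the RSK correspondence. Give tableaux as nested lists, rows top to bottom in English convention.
P = [[1, 4, 6], [2, 5], [3], [7]], Q = [[1, 5, 6], [2, 7], [3], [4]]

Insert each entry of the permutation into P by Schensted row insertion, recording in Q the position of each new cell.

Insert 7: appended to row 1. P = [[7]], Q = [[1]].
Insert 3: 3 bumps 7 from row 1; 7 starts row 2. P = [[3], [7]], Q = [[1], [2]].
Insert 2: 2 bumps 3 from row 1; 3 bumps 7 from row 2; 7 starts row 3. P = [[2], [3], [7]], Q = [[1], [2], [3]].
Insert 1: 1 bumps 2 from row 1; 2 bumps 3 from row 2; 3 bumps 7 from row 3; 7 starts row 4. P = [[1], [2], [3], [7]], Q = [[1], [2], [3], [4]].
Insert 5: appended to row 1. P = [[1, 5], [2], [3], [7]], Q = [[1, 5], [2], [3], [4]].
Insert 6: appended to row 1. P = [[1, 5, 6], [2], [3], [7]], Q = [[1, 5, 6], [2], [3], [4]].
Insert 4: 4 bumps 5 from row 1; 5 appends to row 2. P = [[1, 4, 6], [2, 5], [3], [7]], Q = [[1, 5, 6], [2, 7], [3], [4]].

So P = [[1, 4, 6], [2, 5], [3], [7]], Q = [[1, 5, 6], [2, 7], [3], [4]].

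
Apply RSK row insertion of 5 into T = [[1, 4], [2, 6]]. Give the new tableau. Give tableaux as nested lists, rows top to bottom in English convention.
[[1, 4, 5], [2, 6]]

5 is larger than every entry of row 1, so it is appended to row 1. The new tableau is [[1, 4, 5], [2, 6]].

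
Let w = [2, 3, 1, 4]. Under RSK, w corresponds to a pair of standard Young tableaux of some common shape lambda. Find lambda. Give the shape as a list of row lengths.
[3, 1]

Row-insert each entry into an empty tableau.

After inserting 2: P = [[2]].
After inserting 3: P = [[2, 3]].
After inserting 1: P = [[1, 3], [2]].
After inserting 4: P = [[1, 3, 4], [2]].

The final insertion tableau P = [[1, 3, 4], [2]] has shape [3, 1].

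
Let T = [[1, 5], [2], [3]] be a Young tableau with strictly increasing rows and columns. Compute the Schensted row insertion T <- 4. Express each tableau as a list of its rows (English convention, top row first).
[[1, 4], [2, 5], [3]]

In row 1, 4 replaces 5 (the leftmost entry greater than 4); 5 is bumped to row 2. 5 is appended to row 2. The new tableau is [[1, 4], [2, 5], [3]].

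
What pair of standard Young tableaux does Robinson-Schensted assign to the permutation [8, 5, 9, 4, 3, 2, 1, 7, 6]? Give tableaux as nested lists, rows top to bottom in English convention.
P = [[1, 6], [2, 7], [3, 9], [4], [5], [8]], Q = [[1, 3], [2, 8], [4, 9], [5], [6], [7]]

Insert each entry of the permutation into P by Schensted row insertion, recording in Q the position of each new cell.

Insert 8: appended to row 1. P = [[8]].
Insert 5: 5 bumps 8 from row 1; 8 starts row 2. P = [[5], [8]].
Insert 9: appended to row 1. P = [[5, 9], [8]].
Insert 4: 4 bumps 5 from row 1; 5 bumps 8 from row 2; 8 starts row 3. P = [[4, 9], [5], [8]].
Insert 3: 3 bumps 4 from row 1; 4 bumps 5 from row 2; 5 bumps 8 from row 3; 8 starts row 4. P = [[3, 9], [4], [5], [8]].
Insert 2: 2 bumps 3 from row 1; 3 bumps 4 from row 2; 4 bumps 5 from row 3; 5 bumps 8 from row 4; 8 starts row 5. P = [[2, 9], [3], [4], [5], [8]].
Insert 1: 1 bumps 2 from row 1; 2 bumps 3 from row 2; 3 bumps 4 from row 3; 4 bumps 5 from row 4; 5 bumps 8 from row 5; 8 starts row 6. P = [[1, 9], [2], [3], [4], [5], [8]].
Insert 7: 7 bumps 9 from row 1; 9 appends to row 2. P = [[1, 7], [2, 9], [3], [4], [5], [8]].
Insert 6: 6 bumps 7 from row 1; 7 bumps 9 from row 2; 9 appends to row 3. P = [[1, 6], [2, 7], [3, 9], [4], [5], [8]].

So P = [[1, 6], [2, 7], [3, 9], [4], [5], [8]], Q = [[1, 3], [2, 8], [4, 9], [5], [6], [7]].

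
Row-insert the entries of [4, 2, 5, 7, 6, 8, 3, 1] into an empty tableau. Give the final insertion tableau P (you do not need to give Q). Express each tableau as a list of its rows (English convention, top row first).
P = [[1, 3, 6, 8], [2, 5], [4], [7]]

Insert 4: appended to row 1. P = [[4]].
Insert 2: 2 bumps 4 from row 1; 4 starts row 2. P = [[2], [4]].
Insert 5: appended to row 1. P = [[2, 5], [4]].
Insert 7: appended to row 1. P = [[2, 5, 7], [4]].
Insert 6: 6 bumps 7 from row 1; 7 appends to row 2. P = [[2, 5, 6], [4, 7]].
Insert 8: appended to row 1. P = [[2, 5, 6, 8], [4, 7]].
Insert 3: 3 bumps 5 from row 1; 5 bumps 7 from row 2; 7 starts row 3. P = [[2, 3, 6, 8], [4, 5], [7]].
Insert 1: 1 bumps 2 from row 1; 2 bumps 4 from row 2; 4 bumps 7 from row 3; 7 starts row 4. P = [[1, 3, 6, 8], [2, 5], [4], [7]].

So P = [[1, 3, 6, 8], [2, 5], [4], [7]].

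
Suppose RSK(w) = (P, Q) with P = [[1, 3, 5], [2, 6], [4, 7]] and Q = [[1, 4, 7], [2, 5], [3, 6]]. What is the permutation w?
Reverse the RSK construction: for i from n down to 1, find the cell of Q containing i, remove the entry at that cell from P, and reverse-bump it up through P; the value ejected from row 1 is w(i).

Step i=7: Q has 7 at row 1, column 3; remove that cell from P, ejecting 5. So w(7) = 5. P is now [[1, 3], [2, 6], [4, 7]].
Step i=6: Q has 6 at row 3, column 2; remove 7 from row 3 of P and reverse-bump: 7 enters row 2 and ejects 6; 6 enters row 1 and ejects 3. So w(6) = 3. P is now [[1, 6], [2, 7], [4]].
Step i=5: Q has 5 at row 2, column 2; remove 7 from row 2 of P and reverse-bump: 7 enters row 1 and ejects 6. So w(5) = 6. P is now [[1, 7], [2], [4]].
Step i=4: Q has 4 at row 1, column 2; remove that cell from P, ejecting 7. So w(4) = 7. P is now [[1], [2], [4]].
Step i=3: Q has 3 at row 3, column 1; remove 4 from row 3 of P and reverse-bump: 4 enters row 2 and ejects 2; 2 enters row 1 and ejects 1. So w(3) = 1. P is now [[2], [4]].
Step i=2: Q has 2 at row 2, column 1; remove 4 from row 2 of P and reverse-bump: 4 enters row 1 and ejects 2. So w(2) = 2. P is now [[4]].
Step i=1: Q has 1 at row 1, column 1; remove that cell from P, ejecting 4. So w(1) = 4. P is now [].

So w = 4 2 1 7 6 3 5.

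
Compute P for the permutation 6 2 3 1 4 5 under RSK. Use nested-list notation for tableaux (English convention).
After inserting 6: P = [[6]].
After inserting 2: P = [[2], [6]].
After inserting 3: P = [[2, 3], [6]].
After inserting 1: P = [[1, 3], [2], [6]].
After inserting 4: P = [[1, 3, 4], [2], [6]].
After inserting 5: P = [[1, 3, 4, 5], [2], [6]].

So P = [[1, 3, 4, 5], [2], [6]].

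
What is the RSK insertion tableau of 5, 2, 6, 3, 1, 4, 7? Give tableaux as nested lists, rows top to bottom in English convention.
P = [[1, 3, 4, 7], [2, 6], [5]]

After inserting 5: P = [[5]].
After inserting 2: P = [[2], [5]].
After inserting 6: P = [[2, 6], [5]].
After inserting 3: P = [[2, 3], [5, 6]].
After inserting 1: P = [[1, 3], [2, 6], [5]].
After inserting 4: P = [[1, 3, 4], [2, 6], [5]].
After inserting 7: P = [[1, 3, 4, 7], [2, 6], [5]].

So P = [[1, 3, 4, 7], [2, 6], [5]].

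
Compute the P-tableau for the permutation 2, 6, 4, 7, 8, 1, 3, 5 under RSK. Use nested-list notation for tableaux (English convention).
Insert 2: appended to row 1. P = [[2]].
Insert 6: appended to row 1. P = [[2, 6]].
Insert 4: 4 bumps 6 from row 1; 6 starts row 2. P = [[2, 4], [6]].
Insert 7: appended to row 1. P = [[2, 4, 7], [6]].
Insert 8: appended to row 1. P = [[2, 4, 7, 8], [6]].
Insert 1: 1 bumps 2 from row 1; 2 bumps 6 from row 2; 6 starts row 3. P = [[1, 4, 7, 8], [2], [6]].
Insert 3: 3 bumps 4 from row 1; 4 appends to row 2. P = [[1, 3, 7, 8], [2, 4], [6]].
Insert 5: 5 bumps 7 from row 1; 7 appends to row 2. P = [[1, 3, 5, 8], [2, 4, 7], [6]].

So P = [[1, 3, 5, 8], [2, 4, 7], [6]].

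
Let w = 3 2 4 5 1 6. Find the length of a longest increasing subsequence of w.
4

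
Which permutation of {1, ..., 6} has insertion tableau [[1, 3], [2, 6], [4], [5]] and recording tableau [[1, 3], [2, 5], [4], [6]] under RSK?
5 4 6 2 3 1

Reverse the RSK construction: for i from n down to 1, find the cell of Q containing i, remove the entry at that cell from P, and reverse-bump it up through P; the value ejected from row 1 is w(i).

Step i=6: Q has 6 at row 4, column 1; remove 5 from row 4 of P and reverse-bump: 5 enters row 3 and ejects 4; 4 enters row 2 and ejects 2; 2 enters row 1 and ejects 1. So w(6) = 1. P is now [[2, 3], [4, 6], [5]].
Step i=5: Q has 5 at row 2, column 2; remove 6 from row 2 of P and reverse-bump: 6 enters row 1 and ejects 3. So w(5) = 3. P is now [[2, 6], [4], [5]].
Step i=4: Q has 4 at row 3, column 1; remove 5 from row 3 of P and reverse-bump: 5 enters row 2 and ejects 4; 4 enters row 1 and ejects 2. So w(4) = 2. P is now [[4, 6], [5]].
Step i=3: Q has 3 at row 1, column 2; remove that cell from P, ejecting 6. So w(3) = 6. P is now [[4], [5]].
Step i=2: Q has 2 at row 2, column 1; remove 5 from row 2 of P and reverse-bump: 5 enters row 1 and ejects 4. So w(2) = 4. P is now [[5]].
Step i=1: Q has 1 at row 1, column 1; remove that cell from P, ejecting 5. So w(1) = 5. P is now [].

So w = 5 4 6 2 3 1.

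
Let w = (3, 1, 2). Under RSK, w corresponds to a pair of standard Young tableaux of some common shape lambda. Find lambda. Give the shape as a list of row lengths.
Row-insert each entry into an empty tableau.

After inserting 3: P = [[3]].
After inserting 1: P = [[1], [3]].
After inserting 2: P = [[1, 2], [3]].

The final insertion tableau P = [[1, 2], [3]] has shape [2, 1].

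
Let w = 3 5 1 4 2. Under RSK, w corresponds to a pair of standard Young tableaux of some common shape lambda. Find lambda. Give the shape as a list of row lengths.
[2, 2, 1]

RSK row insertion gives P = [[1, 2], [3, 4], [5]], which has shape [2, 2, 1].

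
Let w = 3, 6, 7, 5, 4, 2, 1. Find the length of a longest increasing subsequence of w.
3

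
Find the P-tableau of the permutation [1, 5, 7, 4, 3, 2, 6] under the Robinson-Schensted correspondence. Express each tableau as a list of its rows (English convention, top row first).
Insert 1: appended to row 1. P = [[1]].
Insert 5: appended to row 1. P = [[1, 5]].
Insert 7: appended to row 1. P = [[1, 5, 7]].
Insert 4: 4 bumps 5 from row 1; 5 starts row 2. P = [[1, 4, 7], [5]].
Insert 3: 3 bumps 4 from row 1; 4 bumps 5 from row 2; 5 starts row 3. P = [[1, 3, 7], [4], [5]].
Insert 2: 2 bumps 3 from row 1; 3 bumps 4 from row 2; 4 bumps 5 from row 3; 5 starts row 4. P = [[1, 2, 7], [3], [4], [5]].
Insert 6: 6 bumps 7 from row 1; 7 appends to row 2. P = [[1, 2, 6], [3, 7], [4], [5]].

So P = [[1, 2, 6], [3, 7], [4], [5]].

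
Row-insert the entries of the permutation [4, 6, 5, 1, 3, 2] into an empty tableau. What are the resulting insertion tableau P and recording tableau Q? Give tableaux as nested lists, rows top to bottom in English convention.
Insert each entry of the permutation into P by Schensted row insertion, recording in Q the position of each new cell.

Insert 4: appended to row 1. P = [[4]], Q = [[1]].
Insert 6: appended to row 1. P = [[4, 6]], Q = [[1, 2]].
Insert 5: 5 bumps 6 from row 1; 6 starts row 2. P = [[4, 5], [6]], Q = [[1, 2], [3]].
Insert 1: 1 bumps 4 from row 1; 4 bumps 6 from row 2; 6 starts row 3. P = [[1, 5], [4], [6]], Q = [[1, 2], [3], [4]].
Insert 3: 3 bumps 5 from row 1; 5 appends to row 2. P = [[1, 3], [4, 5], [6]], Q = [[1, 2], [3, 5], [4]].
Insert 2: 2 bumps 3 from row 1; 3 bumps 4 from row 2; 4 bumps 6 from row 3; 6 starts row 4. P = [[1, 2], [3, 5], [4], [6]], Q = [[1, 2], [3, 5], [4], [6]].

So P = [[1, 2], [3, 5], [4], [6]], Q = [[1, 2], [3, 5], [4], [6]].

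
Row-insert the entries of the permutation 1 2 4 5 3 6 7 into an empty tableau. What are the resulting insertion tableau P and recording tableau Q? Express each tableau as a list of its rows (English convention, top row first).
P = [[1, 2, 3, 5, 6, 7], [4]], Q = [[1, 2, 3, 4, 6, 7], [5]]

Insert each entry of the permutation into P by Schensted row insertion, recording in Q the position of each new cell.

Insert 1: appended to row 1. P = [[1]].
Insert 2: appended to row 1. P = [[1, 2]].
Insert 4: appended to row 1. P = [[1, 2, 4]].
Insert 5: appended to row 1. P = [[1, 2, 4, 5]].
Insert 3: 3 bumps 4 from row 1; 4 starts row 2. P = [[1, 2, 3, 5], [4]].
Insert 6: appended to row 1. P = [[1, 2, 3, 5, 6], [4]].
Insert 7: appended to row 1. P = [[1, 2, 3, 5, 6, 7], [4]].

So P = [[1, 2, 3, 5, 6, 7], [4]], Q = [[1, 2, 3, 4, 6, 7], [5]].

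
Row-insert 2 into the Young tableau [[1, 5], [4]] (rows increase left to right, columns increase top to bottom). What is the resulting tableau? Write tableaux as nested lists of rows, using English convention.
[[1, 2], [4, 5]]

In row 1, 2 replaces 5 (the leftmost entry greater than 2); 5 is bumped to row 2. 5 is appended to row 2. The new tableau is [[1, 2], [4, 5]].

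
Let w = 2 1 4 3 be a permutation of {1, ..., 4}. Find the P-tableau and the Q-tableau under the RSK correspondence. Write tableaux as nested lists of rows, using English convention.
P = [[1, 3], [2, 4]], Q = [[1, 3], [2, 4]]

Insert each entry of the permutation into P by Schensted row insertion, recording in Q the position of each new cell.

Insert 2: appended to row 1. P = [[2]].
Insert 1: 1 bumps 2 from row 1; 2 starts row 2. P = [[1], [2]].
Insert 4: appended to row 1. P = [[1, 4], [2]].
Insert 3: 3 bumps 4 from row 1; 4 appends to row 2. P = [[1, 3], [2, 4]].

So P = [[1, 3], [2, 4]], Q = [[1, 3], [2, 4]].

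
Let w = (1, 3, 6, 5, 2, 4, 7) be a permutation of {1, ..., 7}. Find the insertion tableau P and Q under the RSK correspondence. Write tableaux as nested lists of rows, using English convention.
Insert each entry of the permutation into P by Schensted row insertion, recording in Q the position of each new cell.

After inserting 1: P = [[1]].
After inserting 3: P = [[1, 3]].
After inserting 6: P = [[1, 3, 6]].
After inserting 5: P = [[1, 3, 5], [6]].
After inserting 2: P = [[1, 2, 5], [3], [6]].
After inserting 4: P = [[1, 2, 4], [3, 5], [6]].
After inserting 7: P = [[1, 2, 4, 7], [3, 5], [6]].

So P = [[1, 2, 4, 7], [3, 5], [6]], Q = [[1, 2, 3, 7], [4, 6], [5]].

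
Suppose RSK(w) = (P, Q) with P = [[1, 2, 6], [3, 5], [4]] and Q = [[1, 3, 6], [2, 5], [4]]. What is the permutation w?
Reverse RSK: for i = n, n-1, ..., 1, locate i in Q, remove the corresponding corner cell from P, and reverse-bump its entry up through P; the value ejected from row 1 is w(i).

So w = 4 3 5 1 2 6.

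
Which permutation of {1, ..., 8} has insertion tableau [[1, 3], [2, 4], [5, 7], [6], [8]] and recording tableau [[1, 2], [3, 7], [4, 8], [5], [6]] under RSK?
6 8 7 5 2 1 4 3

Reverse the RSK construction: for i from n down to 1, find the cell of Q containing i, remove the entry at that cell from P, and reverse-bump it up through P; the value ejected from row 1 is w(i).

Step i=8: Q has 8 at row 3, column 2; remove 7 from row 3 of P and reverse-bump: 7 enters row 2 and ejects 4; 4 enters row 1 and ejects 3. So w(8) = 3. P is now [[1, 4], [2, 7], [5], [6], [8]].
Step i=7: Q has 7 at row 2, column 2; remove 7 from row 2 of P and reverse-bump: 7 enters row 1 and ejects 4. So w(7) = 4. P is now [[1, 7], [2], [5], [6], [8]].
Step i=6: Q has 6 at row 5, column 1; remove 8 from row 5 of P and reverse-bump: 8 enters row 4 and ejects 6; 6 enters row 3 and ejects 5; 5 enters row 2 and ejects 2; 2 enters row 1 and ejects 1. So w(6) = 1. P is now [[2, 7], [5], [6], [8]].
Step i=5: Q has 5 at row 4, column 1; remove 8 from row 4 of P and reverse-bump: 8 enters row 3 and ejects 6; 6 enters row 2 and ejects 5; 5 enters row 1 and ejects 2. So w(5) = 2. P is now [[5, 7], [6], [8]].
Step i=4: Q has 4 at row 3, column 1; remove 8 from row 3 of P and reverse-bump: 8 enters row 2 and ejects 6; 6 enters row 1 and ejects 5. So w(4) = 5. P is now [[6, 7], [8]].
Step i=3: Q has 3 at row 2, column 1; remove 8 from row 2 of P and reverse-bump: 8 enters row 1 and ejects 7. So w(3) = 7. P is now [[6, 8]].
Step i=2: Q has 2 at row 1, column 2; remove that cell from P, ejecting 8. So w(2) = 8. P is now [[6]].
Step i=1: Q has 1 at row 1, column 1; remove that cell from P, ejecting 6. So w(1) = 6. P is now [].

So w = 6 8 7 5 2 1 4 3.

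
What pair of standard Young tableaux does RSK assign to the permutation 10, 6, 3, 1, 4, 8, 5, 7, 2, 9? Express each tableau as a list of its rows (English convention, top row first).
Insert each entry of the permutation into P by Schensted row insertion, recording in Q the position of each new cell.

After inserting 10: P = [[10]].
After inserting 6: P = [[6], [10]].
After inserting 3: P = [[3], [6], [10]].
After inserting 1: P = [[1], [3], [6], [10]].
After inserting 4: P = [[1, 4], [3], [6], [10]].
After inserting 8: P = [[1, 4, 8], [3], [6], [10]].
After inserting 5: P = [[1, 4, 5], [3, 8], [6], [10]].
After inserting 7: P = [[1, 4, 5, 7], [3, 8], [6], [10]].
After inserting 2: P = [[1, 2, 5, 7], [3, 4], [6, 8], [10]].
After inserting 9: P = [[1, 2, 5, 7, 9], [3, 4], [6, 8], [10]].

So P = [[1, 2, 5, 7, 9], [3, 4], [6, 8], [10]], Q = [[1, 5, 6, 8, 10], [2, 7], [3, 9], [4]].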